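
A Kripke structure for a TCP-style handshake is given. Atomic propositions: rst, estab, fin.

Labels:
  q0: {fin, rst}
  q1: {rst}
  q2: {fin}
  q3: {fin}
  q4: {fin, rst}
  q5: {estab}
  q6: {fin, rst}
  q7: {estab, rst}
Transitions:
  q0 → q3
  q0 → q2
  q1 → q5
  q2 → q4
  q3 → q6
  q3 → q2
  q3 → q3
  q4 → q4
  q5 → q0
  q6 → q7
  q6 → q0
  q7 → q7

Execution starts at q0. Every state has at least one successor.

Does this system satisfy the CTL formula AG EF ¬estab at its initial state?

States satisfying EF ¬estab: {q0, q1, q2, q3, q4, q5, q6}.
States satisfying AG EF ¬estab: {q2, q4}.
q7 is reachable from q0 and violates EF ¬estab, so AG fails at q0.
q0 ∉ Sat(AG EF ¬estab).

Violated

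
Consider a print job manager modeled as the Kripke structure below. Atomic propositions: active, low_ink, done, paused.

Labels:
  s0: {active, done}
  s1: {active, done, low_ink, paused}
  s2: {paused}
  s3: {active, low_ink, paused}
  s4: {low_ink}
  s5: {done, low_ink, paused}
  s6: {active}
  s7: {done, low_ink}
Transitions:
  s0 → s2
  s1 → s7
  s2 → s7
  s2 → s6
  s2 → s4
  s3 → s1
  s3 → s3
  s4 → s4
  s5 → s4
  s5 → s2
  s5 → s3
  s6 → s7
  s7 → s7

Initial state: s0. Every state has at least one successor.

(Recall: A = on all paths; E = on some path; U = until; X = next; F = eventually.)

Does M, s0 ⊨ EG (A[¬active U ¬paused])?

States satisfying A[¬active U ¬paused]: {s0, s2, s4, s6, s7}.
States satisfying EG (A[¬active U ¬paused]): {s0, s2, s4, s6, s7}.
s0 ∈ Sat(EG (A[¬active U ¬paused])).

Satisfied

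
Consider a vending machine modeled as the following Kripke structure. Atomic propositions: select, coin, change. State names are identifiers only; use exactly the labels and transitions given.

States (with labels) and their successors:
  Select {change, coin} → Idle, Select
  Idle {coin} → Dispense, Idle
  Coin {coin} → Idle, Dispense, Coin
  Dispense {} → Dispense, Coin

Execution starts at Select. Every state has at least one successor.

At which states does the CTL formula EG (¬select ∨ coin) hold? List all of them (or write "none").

{Select, Idle, Coin, Dispense}

States satisfying ¬select ∨ coin: {Select, Idle, Coin, Dispense}.
States satisfying EG (¬select ∨ coin): {Select, Idle, Coin, Dispense}.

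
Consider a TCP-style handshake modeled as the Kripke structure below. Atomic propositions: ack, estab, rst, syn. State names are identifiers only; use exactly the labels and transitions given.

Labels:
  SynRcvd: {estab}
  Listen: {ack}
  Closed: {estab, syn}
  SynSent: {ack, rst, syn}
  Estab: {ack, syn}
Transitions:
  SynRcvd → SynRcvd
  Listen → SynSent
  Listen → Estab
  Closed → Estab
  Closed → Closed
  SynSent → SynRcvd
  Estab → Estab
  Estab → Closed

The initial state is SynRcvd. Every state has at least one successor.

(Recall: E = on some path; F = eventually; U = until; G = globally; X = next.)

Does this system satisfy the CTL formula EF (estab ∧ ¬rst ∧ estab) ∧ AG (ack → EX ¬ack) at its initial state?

Yes

States satisfying estab ∧ ¬rst ∧ estab: {SynRcvd, Closed}.
States satisfying EF (estab ∧ ¬rst ∧ estab): {SynRcvd, Listen, Closed, SynSent, Estab}.
States satisfying ack → EX ¬ack: {SynRcvd, Closed, SynSent, Estab}.
States satisfying AG (ack → EX ¬ack): {SynRcvd, Closed, SynSent, Estab}.
States satisfying EF (estab ∧ ¬rst ∧ estab) ∧ AG (ack → EX ¬ack): {SynRcvd, Closed, SynSent, Estab}.
SynRcvd ∈ Sat(EF (estab ∧ ¬rst ∧ estab) ∧ AG (ack → EX ¬ack)).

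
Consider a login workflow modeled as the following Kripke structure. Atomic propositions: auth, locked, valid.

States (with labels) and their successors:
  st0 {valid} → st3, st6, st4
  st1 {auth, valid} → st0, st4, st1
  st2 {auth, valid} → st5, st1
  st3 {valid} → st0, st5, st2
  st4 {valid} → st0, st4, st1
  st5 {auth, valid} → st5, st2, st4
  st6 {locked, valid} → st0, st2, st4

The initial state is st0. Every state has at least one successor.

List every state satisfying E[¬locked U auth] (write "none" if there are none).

{st0, st1, st2, st3, st4, st5}

States satisfying ¬locked: {st0, st1, st2, st3, st4, st5}.
States satisfying auth: {st1, st2, st5}.
States satisfying E[¬locked U auth]: {st0, st1, st2, st3, st4, st5}.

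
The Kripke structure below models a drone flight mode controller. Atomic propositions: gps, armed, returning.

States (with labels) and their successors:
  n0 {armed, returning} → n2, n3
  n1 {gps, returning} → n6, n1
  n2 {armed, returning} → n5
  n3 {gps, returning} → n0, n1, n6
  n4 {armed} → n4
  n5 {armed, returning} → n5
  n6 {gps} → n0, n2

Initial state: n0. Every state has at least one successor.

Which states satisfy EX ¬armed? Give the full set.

States satisfying ¬armed: {n1, n3, n6}.
States satisfying EX ¬armed: {n0, n1, n3}.

{n0, n1, n3}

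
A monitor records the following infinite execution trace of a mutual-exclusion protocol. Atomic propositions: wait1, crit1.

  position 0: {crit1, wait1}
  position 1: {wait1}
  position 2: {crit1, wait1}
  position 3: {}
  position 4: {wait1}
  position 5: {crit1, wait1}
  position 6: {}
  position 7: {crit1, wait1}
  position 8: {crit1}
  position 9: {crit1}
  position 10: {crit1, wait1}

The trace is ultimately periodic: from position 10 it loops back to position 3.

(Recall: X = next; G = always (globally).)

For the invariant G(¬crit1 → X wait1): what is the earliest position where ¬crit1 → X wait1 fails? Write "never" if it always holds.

never

¬crit1 → X wait1 holds at every position 0..10, and those are all the positions the trace ever visits, so the invariant G(¬crit1 → X wait1) is never violated.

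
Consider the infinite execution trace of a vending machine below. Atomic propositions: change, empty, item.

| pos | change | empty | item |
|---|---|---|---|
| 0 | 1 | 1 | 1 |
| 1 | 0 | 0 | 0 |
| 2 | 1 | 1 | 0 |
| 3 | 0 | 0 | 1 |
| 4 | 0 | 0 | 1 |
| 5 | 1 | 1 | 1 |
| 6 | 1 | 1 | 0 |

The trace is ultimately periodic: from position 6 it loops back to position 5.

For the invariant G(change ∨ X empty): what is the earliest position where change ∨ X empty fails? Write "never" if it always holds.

3

Check change ∨ X empty at each position in order: 0 ✓, 1 ✓, 2 ✓.
At position 3 the labels are {item} and the next position 4 has {item}, so change ∨ X empty is false there. This is the first violation.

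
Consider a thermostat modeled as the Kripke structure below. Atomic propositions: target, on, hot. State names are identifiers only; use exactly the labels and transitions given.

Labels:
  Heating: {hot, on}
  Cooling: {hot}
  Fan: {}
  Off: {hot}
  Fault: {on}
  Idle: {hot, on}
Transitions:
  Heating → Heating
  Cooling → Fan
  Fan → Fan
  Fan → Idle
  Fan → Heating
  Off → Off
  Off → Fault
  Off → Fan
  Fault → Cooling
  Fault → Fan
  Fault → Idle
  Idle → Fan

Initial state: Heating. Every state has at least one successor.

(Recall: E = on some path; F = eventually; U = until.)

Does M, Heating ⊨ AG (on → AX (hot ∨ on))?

States satisfying on → AX (hot ∨ on): {Heating, Cooling, Fan, Off}.
States satisfying AG (on → AX (hot ∨ on)): {Heating}.
Every state reachable from Heating satisfies on → AX (hot ∨ on).
Heating ∈ Sat(AG (on → AX (hot ∨ on))).

Holds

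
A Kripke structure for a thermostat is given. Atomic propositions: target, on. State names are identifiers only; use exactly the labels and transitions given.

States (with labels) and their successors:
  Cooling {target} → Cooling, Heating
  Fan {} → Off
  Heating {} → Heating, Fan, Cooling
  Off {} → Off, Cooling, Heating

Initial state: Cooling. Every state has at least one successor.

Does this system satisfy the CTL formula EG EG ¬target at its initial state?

Does not hold

States satisfying EG ¬target: {Fan, Heating, Off}.
States satisfying EG EG ¬target: {Fan, Heating, Off}.
No suitable path/successor from Cooling witnesses the formula.
Cooling ∉ Sat(EG EG ¬target).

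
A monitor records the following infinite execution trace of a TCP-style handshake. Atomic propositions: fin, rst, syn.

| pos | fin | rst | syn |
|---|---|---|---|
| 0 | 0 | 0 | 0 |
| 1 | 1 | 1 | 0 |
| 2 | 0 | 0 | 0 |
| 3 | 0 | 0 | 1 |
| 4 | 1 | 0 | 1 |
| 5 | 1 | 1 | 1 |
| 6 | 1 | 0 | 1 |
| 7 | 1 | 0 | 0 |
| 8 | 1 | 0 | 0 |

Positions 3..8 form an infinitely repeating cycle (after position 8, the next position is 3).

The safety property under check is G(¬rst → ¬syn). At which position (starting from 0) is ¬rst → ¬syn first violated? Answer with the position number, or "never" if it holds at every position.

Check ¬rst → ¬syn at each position in order: 0 ✓, 1 ✓, 2 ✓.
At position 3 the labels are {syn}, so ¬rst → ¬syn is false there. This is the first violation.

3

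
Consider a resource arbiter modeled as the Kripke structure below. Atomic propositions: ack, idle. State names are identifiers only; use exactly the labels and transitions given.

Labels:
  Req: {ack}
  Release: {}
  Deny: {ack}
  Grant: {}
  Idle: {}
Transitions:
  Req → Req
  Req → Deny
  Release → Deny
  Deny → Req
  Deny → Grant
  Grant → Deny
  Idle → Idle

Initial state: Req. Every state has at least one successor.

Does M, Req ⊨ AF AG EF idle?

States satisfying AG EF idle: ∅.
States satisfying AF AG EF idle: ∅.
There is a path from Req along which AG EF idle never holds.
Req ∉ Sat(AF AG EF idle).

Does not hold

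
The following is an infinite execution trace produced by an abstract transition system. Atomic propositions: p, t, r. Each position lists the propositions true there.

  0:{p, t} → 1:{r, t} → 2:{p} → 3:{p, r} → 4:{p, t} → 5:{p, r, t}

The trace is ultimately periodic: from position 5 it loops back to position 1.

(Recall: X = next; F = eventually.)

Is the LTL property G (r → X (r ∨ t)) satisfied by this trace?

r → X (r ∨ t) must hold at every position from 0 onward. It fails at position 1, so G (r → X (r ∨ t)) is false.
Positions where r holds: 1, 3, 5.
Check X (r ∨ t) at each: 1→fails, 3→ok, 5→ok.

No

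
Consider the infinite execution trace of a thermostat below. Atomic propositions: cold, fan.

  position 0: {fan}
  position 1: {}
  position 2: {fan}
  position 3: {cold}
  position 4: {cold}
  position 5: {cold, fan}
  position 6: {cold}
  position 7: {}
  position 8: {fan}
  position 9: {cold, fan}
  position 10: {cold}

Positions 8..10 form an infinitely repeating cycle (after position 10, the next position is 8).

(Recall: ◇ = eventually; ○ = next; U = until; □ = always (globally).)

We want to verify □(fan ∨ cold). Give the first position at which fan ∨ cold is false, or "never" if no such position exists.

Check fan ∨ cold at each position in order: 0 ✓.
At position 1 the labels are {}, so fan ∨ cold is false there. This is the first violation.

1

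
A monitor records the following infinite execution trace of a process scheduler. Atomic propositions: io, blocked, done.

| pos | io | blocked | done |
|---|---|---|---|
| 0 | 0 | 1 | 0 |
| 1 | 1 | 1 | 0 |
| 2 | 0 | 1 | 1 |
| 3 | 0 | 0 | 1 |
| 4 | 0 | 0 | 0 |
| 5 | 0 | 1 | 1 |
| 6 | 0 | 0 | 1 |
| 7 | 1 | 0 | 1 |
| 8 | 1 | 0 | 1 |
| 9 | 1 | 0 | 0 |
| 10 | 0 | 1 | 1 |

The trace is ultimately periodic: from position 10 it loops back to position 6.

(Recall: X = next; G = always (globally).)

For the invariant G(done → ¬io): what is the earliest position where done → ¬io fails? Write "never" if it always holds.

7

Check done → ¬io at each position in order: 0 ✓, 1 ✓, 2 ✓, 3 ✓, 4 ✓, 5 ✓, 6 ✓.
At position 7 the labels are {done, io}, so done → ¬io is false there. This is the first violation.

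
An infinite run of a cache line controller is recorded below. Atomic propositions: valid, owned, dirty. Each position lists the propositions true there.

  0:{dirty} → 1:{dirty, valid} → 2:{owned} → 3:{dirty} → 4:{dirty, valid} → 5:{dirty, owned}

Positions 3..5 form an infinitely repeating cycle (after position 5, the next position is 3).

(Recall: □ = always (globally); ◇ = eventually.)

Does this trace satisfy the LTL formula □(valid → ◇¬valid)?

Yes

valid → ◇¬valid holds at every position 0..5, and those are all positions ever visited, so □(valid → ◇¬valid) holds.
Positions where valid holds: 1, 4.
Check ◇¬valid at each: 1→ok, 4→ok.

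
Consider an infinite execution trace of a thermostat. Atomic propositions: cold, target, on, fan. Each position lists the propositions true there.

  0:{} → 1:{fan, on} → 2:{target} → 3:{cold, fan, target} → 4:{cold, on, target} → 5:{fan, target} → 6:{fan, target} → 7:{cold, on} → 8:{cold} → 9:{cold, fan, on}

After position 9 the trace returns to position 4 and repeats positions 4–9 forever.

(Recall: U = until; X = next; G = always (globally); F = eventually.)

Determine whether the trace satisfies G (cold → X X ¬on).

cold → X X ¬on must hold at every position from 0 onward. It fails at position 7, so G (cold → X X ¬on) is false.
Positions where cold holds: 3, 4, 7, 8, 9.
Check X X ¬on at each: 3→ok, 4→ok, 7→fails, 8→fails, 9→ok.

No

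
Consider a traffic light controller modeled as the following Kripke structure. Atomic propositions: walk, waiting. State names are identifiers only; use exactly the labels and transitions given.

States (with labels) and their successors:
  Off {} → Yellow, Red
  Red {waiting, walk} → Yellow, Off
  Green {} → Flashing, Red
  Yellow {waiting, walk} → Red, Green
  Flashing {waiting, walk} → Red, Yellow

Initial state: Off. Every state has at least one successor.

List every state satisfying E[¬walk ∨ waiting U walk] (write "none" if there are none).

States satisfying ¬walk ∨ waiting: {Off, Red, Green, Yellow, Flashing}.
States satisfying walk: {Red, Yellow, Flashing}.
States satisfying E[¬walk ∨ waiting U walk]: {Off, Red, Green, Yellow, Flashing}.

{Off, Red, Green, Yellow, Flashing}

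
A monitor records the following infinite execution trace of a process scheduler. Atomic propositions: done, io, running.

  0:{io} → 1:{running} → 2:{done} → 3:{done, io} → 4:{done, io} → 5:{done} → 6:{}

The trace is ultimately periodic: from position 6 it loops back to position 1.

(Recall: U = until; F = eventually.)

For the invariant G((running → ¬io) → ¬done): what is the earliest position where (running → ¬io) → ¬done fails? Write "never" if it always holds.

2

Check (running → ¬io) → ¬done at each position in order: 0 ✓, 1 ✓.
At position 2 the labels are {done}, so (running → ¬io) → ¬done is false there. This is the first violation.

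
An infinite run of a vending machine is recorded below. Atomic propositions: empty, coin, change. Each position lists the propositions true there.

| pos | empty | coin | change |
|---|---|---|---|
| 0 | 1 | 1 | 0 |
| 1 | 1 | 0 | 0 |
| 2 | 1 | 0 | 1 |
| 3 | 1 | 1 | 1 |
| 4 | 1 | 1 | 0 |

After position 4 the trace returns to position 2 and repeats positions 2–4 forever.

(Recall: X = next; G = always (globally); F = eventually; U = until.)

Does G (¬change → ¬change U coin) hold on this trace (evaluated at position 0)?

Does not hold

¬change → ¬change U coin must hold at every position from 0 onward. It fails at position 1, so G (¬change → ¬change U coin) is false.
Positions where ¬change holds: 0, 1, 4.
Check ¬change U coin at each: 0→ok, 1→fails, 4→ok.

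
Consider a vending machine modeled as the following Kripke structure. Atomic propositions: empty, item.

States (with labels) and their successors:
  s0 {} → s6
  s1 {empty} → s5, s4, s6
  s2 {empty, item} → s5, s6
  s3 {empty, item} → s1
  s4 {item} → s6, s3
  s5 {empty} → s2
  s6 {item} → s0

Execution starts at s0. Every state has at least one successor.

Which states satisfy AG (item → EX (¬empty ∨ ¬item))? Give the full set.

{s0, s1, s2, s3, s4, s5, s6}

States satisfying item → EX (¬empty ∨ ¬item): {s0, s1, s2, s3, s4, s5, s6}.
States satisfying AG (item → EX (¬empty ∨ ¬item)): {s0, s1, s2, s3, s4, s5, s6}.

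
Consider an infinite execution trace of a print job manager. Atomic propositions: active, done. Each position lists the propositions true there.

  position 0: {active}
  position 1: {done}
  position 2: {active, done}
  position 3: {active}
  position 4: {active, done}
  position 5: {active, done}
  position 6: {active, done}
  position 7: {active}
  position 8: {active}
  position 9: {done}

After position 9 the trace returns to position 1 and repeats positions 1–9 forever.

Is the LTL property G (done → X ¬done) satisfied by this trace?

No

done → X ¬done must hold at every position from 0 onward. It fails at position 1, so G (done → X ¬done) is false.
Positions where done holds: 1, 2, 4, 5, 6, 9.
Check X ¬done at each: 1→fails, 2→ok, 4→fails, 5→fails, 6→ok, 9→fails.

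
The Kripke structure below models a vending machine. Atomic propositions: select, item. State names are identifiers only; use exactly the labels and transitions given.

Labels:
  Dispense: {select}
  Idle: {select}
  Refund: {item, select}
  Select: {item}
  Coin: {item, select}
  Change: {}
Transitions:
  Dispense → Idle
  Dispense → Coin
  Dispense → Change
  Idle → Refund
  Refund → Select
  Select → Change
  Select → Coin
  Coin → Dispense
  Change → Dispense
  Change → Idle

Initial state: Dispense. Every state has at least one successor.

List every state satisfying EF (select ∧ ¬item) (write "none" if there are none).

States satisfying select ∧ ¬item: {Dispense, Idle}.
States satisfying EF (select ∧ ¬item): {Dispense, Idle, Refund, Select, Coin, Change}.

{Dispense, Idle, Refund, Select, Coin, Change}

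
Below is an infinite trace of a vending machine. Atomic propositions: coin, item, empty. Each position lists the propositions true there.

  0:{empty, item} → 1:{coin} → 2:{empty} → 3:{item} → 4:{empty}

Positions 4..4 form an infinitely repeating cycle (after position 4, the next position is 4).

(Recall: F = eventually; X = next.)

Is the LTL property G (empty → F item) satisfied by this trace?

empty → F item must hold at every position from 0 onward. It fails at position 4, so G (empty → F item) is false.
Positions where empty holds: 0, 2, 4.
Check F item at each: 0→ok, 2→ok, 4→fails.

No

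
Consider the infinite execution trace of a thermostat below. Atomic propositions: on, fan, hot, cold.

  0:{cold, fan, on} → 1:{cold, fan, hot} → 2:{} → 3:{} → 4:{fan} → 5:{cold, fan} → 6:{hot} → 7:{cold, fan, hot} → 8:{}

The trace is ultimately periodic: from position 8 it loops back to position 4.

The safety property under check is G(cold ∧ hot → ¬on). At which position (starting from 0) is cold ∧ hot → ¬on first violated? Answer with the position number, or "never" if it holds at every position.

cold ∧ hot → ¬on holds at every position 0..8, and those are all the positions the trace ever visits, so the invariant G(cold ∧ hot → ¬on) is never violated.

never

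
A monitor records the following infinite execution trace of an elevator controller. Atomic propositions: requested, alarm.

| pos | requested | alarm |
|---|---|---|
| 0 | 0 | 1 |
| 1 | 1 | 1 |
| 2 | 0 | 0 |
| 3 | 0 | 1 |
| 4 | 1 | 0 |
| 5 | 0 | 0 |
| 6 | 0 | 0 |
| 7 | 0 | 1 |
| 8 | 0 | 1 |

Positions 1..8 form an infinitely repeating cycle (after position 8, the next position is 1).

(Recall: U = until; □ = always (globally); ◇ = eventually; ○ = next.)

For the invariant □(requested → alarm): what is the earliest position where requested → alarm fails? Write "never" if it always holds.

4

Check requested → alarm at each position in order: 0 ✓, 1 ✓, 2 ✓, 3 ✓.
At position 4 the labels are {requested}, so requested → alarm is false there. This is the first violation.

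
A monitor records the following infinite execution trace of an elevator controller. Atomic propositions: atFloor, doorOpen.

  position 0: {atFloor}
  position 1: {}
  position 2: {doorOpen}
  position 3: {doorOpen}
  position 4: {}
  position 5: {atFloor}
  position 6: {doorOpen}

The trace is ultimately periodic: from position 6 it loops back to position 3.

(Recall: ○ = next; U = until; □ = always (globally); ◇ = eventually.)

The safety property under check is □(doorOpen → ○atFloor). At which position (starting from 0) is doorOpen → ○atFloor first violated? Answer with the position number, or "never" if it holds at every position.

2

Check doorOpen → ○atFloor at each position in order: 0 ✓, 1 ✓.
At position 2 the labels are {doorOpen} and the next position 3 has {doorOpen}, so doorOpen → ○atFloor is false there. This is the first violation.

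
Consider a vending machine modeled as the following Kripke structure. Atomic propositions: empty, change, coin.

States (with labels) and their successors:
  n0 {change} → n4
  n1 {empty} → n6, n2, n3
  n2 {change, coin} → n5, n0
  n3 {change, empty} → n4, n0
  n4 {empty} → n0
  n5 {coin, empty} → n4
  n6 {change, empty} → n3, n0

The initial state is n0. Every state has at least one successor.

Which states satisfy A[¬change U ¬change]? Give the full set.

States satisfying ¬change: {n1, n4, n5}.
States satisfying A[¬change U ¬change]: {n1, n4, n5}.

{n1, n4, n5}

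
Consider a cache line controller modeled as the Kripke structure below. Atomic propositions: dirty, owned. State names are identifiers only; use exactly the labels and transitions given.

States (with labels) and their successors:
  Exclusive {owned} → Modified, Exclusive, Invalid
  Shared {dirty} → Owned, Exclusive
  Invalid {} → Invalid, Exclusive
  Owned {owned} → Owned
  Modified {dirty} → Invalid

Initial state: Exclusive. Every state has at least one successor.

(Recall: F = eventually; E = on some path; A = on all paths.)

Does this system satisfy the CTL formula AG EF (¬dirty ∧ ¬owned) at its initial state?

States satisfying EF (¬dirty ∧ ¬owned): {Exclusive, Shared, Invalid, Modified}.
States satisfying AG EF (¬dirty ∧ ¬owned): {Exclusive, Invalid, Modified}.
Every state reachable from Exclusive satisfies EF (¬dirty ∧ ¬owned).
Exclusive ∈ Sat(AG EF (¬dirty ∧ ¬owned)).

Holds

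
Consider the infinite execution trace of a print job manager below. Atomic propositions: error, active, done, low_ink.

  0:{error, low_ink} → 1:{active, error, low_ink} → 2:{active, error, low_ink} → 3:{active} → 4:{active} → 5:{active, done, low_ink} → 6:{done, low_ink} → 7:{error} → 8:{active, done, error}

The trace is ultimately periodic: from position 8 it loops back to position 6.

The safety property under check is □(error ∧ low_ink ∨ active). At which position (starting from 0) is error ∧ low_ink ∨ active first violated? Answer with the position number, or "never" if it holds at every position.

6

Check error ∧ low_ink ∨ active at each position in order: 0 ✓, 1 ✓, 2 ✓, 3 ✓, 4 ✓, 5 ✓.
At position 6 the labels are {done, low_ink}, so error ∧ low_ink ∨ active is false there. This is the first violation.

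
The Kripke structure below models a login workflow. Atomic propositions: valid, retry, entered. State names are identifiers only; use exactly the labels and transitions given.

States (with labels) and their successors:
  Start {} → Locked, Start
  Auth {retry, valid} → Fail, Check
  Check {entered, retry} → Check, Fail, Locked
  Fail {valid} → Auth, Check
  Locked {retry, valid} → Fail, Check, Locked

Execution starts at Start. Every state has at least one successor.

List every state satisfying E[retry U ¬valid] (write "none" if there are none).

States satisfying retry: {Auth, Check, Locked}.
States satisfying ¬valid: {Start, Check}.
States satisfying E[retry U ¬valid]: {Start, Auth, Check, Locked}.

{Start, Auth, Check, Locked}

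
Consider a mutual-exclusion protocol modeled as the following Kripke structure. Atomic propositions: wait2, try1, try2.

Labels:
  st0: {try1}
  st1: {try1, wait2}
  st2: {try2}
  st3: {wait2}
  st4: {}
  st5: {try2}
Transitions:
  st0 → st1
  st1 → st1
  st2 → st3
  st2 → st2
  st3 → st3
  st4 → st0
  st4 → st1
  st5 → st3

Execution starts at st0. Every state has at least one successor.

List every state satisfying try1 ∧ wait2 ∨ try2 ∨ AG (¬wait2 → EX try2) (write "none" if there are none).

{st1, st2, st3, st5}

States satisfying try1 ∧ wait2: {st1}.
States satisfying try1 ∧ wait2 ∨ try2: {st1, st2, st5}.
States satisfying ¬wait2 → EX try2: {st1, st2, st3}.
States satisfying AG (¬wait2 → EX try2): {st1, st2, st3}.
States satisfying try1 ∧ wait2 ∨ try2 ∨ AG (¬wait2 → EX try2): {st1, st2, st3, st5}.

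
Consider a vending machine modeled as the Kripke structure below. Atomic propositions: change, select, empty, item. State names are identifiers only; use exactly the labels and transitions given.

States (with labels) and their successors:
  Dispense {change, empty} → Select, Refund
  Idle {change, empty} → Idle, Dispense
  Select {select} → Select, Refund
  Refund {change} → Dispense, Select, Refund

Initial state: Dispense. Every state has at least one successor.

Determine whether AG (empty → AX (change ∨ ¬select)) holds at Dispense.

States satisfying empty → AX (change ∨ ¬select): {Idle, Select, Refund}.
States satisfying AG (empty → AX (change ∨ ¬select)): ∅.
Dispense is reachable from Dispense and violates empty → AX (change ∨ ¬select), so AG fails at Dispense.
Dispense ∉ Sat(AG (empty → AX (change ∨ ¬select))).

Violated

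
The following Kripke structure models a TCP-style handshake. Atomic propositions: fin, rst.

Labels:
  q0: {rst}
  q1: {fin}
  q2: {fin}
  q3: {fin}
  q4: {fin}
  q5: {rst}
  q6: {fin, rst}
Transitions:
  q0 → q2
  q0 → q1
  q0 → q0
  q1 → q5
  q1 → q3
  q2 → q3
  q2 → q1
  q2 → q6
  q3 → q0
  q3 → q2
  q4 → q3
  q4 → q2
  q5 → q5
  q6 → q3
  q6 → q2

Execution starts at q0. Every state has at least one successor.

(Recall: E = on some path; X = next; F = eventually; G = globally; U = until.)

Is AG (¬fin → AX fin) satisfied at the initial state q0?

No

States satisfying ¬fin → AX fin: {q1, q2, q3, q4, q6}.
States satisfying AG (¬fin → AX fin): ∅.
q0 is reachable from q0 and violates ¬fin → AX fin, so AG fails at q0.
q0 ∉ Sat(AG (¬fin → AX fin)).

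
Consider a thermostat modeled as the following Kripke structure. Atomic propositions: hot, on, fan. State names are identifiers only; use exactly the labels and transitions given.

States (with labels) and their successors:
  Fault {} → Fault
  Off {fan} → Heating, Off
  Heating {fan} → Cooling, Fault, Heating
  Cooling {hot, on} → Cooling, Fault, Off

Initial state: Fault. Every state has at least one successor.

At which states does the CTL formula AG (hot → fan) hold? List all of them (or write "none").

{Fault}

States satisfying hot → fan: {Fault, Off, Heating}.
States satisfying AG (hot → fan): {Fault}.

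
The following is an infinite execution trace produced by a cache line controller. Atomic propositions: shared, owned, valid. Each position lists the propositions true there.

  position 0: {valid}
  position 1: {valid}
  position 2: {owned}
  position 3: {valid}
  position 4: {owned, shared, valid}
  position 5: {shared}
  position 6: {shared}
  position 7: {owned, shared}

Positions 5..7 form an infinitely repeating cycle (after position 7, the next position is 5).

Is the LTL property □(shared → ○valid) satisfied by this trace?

shared → ○valid must hold at every position from 0 onward. It fails at position 4, so □(shared → ○valid) is false.
Positions where shared holds: 4, 5, 6, 7.
Check ○valid at each: 4→fails, 5→fails, 6→fails, 7→fails.

No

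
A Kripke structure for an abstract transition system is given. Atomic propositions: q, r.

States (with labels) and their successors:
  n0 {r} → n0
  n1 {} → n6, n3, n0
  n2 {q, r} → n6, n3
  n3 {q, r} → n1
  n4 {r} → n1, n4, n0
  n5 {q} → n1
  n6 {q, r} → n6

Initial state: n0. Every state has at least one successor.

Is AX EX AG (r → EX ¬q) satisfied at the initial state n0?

Satisfied

States satisfying EX AG (r → EX ¬q): {n0, n1, n4}.
States satisfying AX EX AG (r → EX ¬q): {n0, n3, n4, n5}.
n0 ∈ Sat(AX EX AG (r → EX ¬q)).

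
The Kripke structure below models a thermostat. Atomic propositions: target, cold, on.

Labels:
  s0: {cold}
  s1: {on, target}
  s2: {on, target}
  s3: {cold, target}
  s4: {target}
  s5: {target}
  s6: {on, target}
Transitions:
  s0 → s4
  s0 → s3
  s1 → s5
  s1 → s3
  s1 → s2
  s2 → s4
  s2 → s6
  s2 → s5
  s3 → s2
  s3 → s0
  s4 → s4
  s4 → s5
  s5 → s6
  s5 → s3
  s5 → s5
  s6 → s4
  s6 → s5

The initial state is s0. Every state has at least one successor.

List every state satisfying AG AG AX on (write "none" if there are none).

none

States satisfying AG AX on: ∅.
States satisfying AG AG AX on: ∅.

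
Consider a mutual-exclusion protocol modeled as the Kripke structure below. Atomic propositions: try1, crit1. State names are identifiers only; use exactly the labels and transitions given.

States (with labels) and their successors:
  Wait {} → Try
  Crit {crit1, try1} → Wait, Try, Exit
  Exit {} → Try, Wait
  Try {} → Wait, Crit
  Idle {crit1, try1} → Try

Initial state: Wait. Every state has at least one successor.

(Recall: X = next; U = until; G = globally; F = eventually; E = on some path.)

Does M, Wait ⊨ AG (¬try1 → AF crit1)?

States satisfying ¬try1 → AF crit1: {Crit, Idle}.
States satisfying AG (¬try1 → AF crit1): ∅.
Exit is reachable from Wait and violates ¬try1 → AF crit1, so AG fails at Wait.
Wait ∉ Sat(AG (¬try1 → AF crit1)).

Does not hold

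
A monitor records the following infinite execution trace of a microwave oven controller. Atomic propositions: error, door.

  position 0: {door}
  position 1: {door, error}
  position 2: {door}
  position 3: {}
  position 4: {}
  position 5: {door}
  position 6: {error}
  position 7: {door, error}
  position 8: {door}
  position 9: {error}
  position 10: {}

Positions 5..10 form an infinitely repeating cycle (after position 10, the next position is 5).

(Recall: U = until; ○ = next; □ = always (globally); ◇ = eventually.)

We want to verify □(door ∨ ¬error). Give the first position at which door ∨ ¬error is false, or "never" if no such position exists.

Check door ∨ ¬error at each position in order: 0 ✓, 1 ✓, 2 ✓, 3 ✓, 4 ✓, 5 ✓.
At position 6 the labels are {error}, so door ∨ ¬error is false there. This is the first violation.

6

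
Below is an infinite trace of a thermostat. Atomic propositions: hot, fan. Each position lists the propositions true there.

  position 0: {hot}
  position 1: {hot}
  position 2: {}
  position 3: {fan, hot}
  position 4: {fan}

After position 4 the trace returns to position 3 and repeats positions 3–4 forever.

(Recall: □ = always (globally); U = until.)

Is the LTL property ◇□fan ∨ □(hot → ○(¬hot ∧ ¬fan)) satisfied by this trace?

Yes

□fan holds at position 3, which is reachable from 0, so ◇□fan holds.
hot → ○(¬hot ∧ ¬fan) must hold at every position from 0 onward. It fails at position 0, so □(hot → ○(¬hot ∧ ¬fan)) is false.
Positions where hot holds: 0, 1, 3.
Check ○(¬hot ∧ ¬fan) at each: 0→fails, 1→ok, 3→fails.
At position 0: ◇□fan is true; □(hot → ○(¬hot ∧ ¬fan)) is false; so ◇□fan ∨ □(hot → ○(¬hot ∧ ¬fan)) is true.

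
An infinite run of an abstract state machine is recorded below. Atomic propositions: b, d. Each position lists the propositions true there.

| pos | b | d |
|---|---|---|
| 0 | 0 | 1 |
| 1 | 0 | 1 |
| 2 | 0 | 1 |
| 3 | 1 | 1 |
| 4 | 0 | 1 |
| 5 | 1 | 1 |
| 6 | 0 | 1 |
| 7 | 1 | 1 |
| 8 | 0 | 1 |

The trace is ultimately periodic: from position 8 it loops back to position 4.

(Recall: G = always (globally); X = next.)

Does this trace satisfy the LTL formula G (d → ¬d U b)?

Does not hold

d → ¬d U b must hold at every position from 0 onward. It fails at position 0, so G (d → ¬d U b) is false.
Positions where d holds: 0, 1, 2, 3, 4, 5, 6, 7, 8.
Check ¬d U b at each: 0→fails, 1→fails, 2→fails, 3→ok, 4→fails, 5→ok, 6→fails, 7→ok, 8→fails.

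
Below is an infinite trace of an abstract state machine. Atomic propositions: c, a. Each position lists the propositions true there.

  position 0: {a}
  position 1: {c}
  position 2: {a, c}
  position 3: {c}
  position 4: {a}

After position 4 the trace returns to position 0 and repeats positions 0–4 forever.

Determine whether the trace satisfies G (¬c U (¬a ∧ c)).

¬c U (¬a ∧ c) must hold at every position from 0 onward. It fails at position 2, so G (¬c U (¬a ∧ c)) is false.

Does not hold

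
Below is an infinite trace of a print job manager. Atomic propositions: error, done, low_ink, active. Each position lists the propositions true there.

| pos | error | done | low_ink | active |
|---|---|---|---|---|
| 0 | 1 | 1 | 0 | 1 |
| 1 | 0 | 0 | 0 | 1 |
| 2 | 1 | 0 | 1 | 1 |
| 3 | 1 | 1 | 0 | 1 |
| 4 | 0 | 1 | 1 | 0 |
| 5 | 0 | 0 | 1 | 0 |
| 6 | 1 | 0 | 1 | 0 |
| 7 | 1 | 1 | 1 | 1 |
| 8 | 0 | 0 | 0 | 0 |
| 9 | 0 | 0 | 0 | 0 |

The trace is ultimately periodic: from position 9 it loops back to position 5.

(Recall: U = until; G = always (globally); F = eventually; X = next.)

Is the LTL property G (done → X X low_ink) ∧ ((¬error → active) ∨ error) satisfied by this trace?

Does not hold

done → X X low_ink must hold at every position from 0 onward. It fails at position 7, so G (done → X X low_ink) is false.
Positions where done holds: 0, 3, 4, 7.
Check X X low_ink at each: 0→ok, 3→ok, 4→ok, 7→fails.
At position 0: G (done → X X low_ink) is false; (¬error → active) ∨ error is true; so G (done → X X low_ink) ∧ ((¬error → active) ∨ error) is false.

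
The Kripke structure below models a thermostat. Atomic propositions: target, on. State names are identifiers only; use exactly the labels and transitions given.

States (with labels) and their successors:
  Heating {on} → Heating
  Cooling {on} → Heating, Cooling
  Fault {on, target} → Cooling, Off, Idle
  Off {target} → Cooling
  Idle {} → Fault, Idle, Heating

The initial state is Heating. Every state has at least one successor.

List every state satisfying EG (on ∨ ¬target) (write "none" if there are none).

{Heating, Cooling, Fault, Idle}

States satisfying on ∨ ¬target: {Heating, Cooling, Fault, Idle}.
States satisfying EG (on ∨ ¬target): {Heating, Cooling, Fault, Idle}.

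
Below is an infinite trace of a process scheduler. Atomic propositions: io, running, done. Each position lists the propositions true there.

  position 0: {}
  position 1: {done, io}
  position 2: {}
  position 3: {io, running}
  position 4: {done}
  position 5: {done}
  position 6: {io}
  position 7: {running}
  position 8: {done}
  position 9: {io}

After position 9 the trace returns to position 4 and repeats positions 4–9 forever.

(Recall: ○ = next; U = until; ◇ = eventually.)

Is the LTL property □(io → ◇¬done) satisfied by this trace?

Satisfied

io → ◇¬done holds at every position 0..9, and those are all positions ever visited, so □(io → ◇¬done) holds.
Positions where io holds: 1, 3, 6, 9.
Check ◇¬done at each: 1→ok, 3→ok, 6→ok, 9→ok.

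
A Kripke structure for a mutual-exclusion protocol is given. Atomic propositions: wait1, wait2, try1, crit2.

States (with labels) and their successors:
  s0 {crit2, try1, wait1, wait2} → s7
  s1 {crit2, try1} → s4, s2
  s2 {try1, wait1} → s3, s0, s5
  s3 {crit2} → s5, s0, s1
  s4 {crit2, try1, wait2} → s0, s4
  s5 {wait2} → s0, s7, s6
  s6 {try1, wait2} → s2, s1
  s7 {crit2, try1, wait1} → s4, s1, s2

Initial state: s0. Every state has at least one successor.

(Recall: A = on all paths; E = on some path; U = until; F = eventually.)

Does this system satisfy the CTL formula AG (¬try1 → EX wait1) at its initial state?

States satisfying ¬try1 → EX wait1: {s0, s1, s2, s3, s4, s5, s6, s7}.
States satisfying AG (¬try1 → EX wait1): {s0, s1, s2, s3, s4, s5, s6, s7}.
Every state reachable from s0 satisfies ¬try1 → EX wait1.
s0 ∈ Sat(AG (¬try1 → EX wait1)).

Holds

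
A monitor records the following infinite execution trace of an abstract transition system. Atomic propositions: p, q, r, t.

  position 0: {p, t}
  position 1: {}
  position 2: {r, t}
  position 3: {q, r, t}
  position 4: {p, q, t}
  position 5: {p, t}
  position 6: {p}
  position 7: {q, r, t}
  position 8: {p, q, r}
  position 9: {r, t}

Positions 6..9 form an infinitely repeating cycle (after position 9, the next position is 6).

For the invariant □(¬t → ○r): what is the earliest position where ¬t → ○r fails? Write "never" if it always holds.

¬t → ○r holds at every position 0..9, and those are all the positions the trace ever visits, so the invariant □(¬t → ○r) is never violated.

never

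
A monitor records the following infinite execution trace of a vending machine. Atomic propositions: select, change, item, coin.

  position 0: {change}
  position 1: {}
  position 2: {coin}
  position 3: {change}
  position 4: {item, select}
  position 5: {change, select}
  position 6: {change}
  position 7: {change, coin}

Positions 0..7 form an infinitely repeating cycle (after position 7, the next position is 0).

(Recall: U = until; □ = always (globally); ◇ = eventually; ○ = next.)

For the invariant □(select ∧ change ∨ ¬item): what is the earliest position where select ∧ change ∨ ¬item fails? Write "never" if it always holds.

4

Check select ∧ change ∨ ¬item at each position in order: 0 ✓, 1 ✓, 2 ✓, 3 ✓.
At position 4 the labels are {item, select}, so select ∧ change ∨ ¬item is false there. This is the first violation.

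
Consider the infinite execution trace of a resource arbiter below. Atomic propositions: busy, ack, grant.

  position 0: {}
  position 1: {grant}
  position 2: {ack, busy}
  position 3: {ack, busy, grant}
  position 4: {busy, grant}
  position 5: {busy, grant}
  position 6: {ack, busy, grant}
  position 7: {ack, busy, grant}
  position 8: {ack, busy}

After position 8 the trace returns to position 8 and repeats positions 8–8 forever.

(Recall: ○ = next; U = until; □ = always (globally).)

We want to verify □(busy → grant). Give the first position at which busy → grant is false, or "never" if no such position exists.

2

Check busy → grant at each position in order: 0 ✓, 1 ✓.
At position 2 the labels are {ack, busy}, so busy → grant is false there. This is the first violation.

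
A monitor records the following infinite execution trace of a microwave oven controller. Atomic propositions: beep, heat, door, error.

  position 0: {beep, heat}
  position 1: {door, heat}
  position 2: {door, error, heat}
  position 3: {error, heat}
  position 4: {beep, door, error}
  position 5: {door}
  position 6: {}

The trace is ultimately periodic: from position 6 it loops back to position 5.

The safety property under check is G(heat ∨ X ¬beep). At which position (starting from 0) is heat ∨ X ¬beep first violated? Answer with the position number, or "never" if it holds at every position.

heat ∨ X ¬beep holds at every position 0..6, and those are all the positions the trace ever visits, so the invariant G(heat ∨ X ¬beep) is never violated.

never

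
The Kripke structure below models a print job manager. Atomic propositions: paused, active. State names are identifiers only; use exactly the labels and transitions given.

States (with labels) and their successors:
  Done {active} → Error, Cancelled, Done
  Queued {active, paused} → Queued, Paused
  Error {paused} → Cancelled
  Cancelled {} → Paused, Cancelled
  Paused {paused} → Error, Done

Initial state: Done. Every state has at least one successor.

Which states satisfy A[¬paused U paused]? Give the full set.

{Queued, Error, Paused}

States satisfying ¬paused: {Done, Cancelled}.
States satisfying paused: {Queued, Error, Paused}.
States satisfying A[¬paused U paused]: {Queued, Error, Paused}.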